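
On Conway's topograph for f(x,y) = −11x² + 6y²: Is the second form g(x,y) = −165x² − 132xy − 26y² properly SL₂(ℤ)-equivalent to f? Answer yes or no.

D₁ = 264, D₂ = 264
river cycle of f (length 6): (6, 12, -5), (-5, 8, 10), (10, 12, -3), (-3, 12, 10), (10, 8, -5), (-5, 12, 6)
river cycle of g (length 6): (-3, 12, 10), (10, 8, -5), (-5, 12, 6), (6, 12, -5), (-5, 8, 10), (10, 12, -3)
cycles coincide ⇒ equivalent

yes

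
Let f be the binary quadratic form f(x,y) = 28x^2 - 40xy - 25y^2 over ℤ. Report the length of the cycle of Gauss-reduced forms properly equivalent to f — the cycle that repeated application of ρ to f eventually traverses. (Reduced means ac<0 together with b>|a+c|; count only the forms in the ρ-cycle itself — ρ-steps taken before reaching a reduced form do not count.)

D = 4400, ⌊√D⌋ = 66
descent: ρ → (-25,40,28)  [lands on river]
river: ρ → (28,16,-37)
river: ρ → (-37,58,7)
river: ρ → (7,54,-53)
river: ρ → (-53,52,8)
river: ρ → (8,60,-25)
ρ-cycle length = 6 (tail of 1 descent step not counted)

6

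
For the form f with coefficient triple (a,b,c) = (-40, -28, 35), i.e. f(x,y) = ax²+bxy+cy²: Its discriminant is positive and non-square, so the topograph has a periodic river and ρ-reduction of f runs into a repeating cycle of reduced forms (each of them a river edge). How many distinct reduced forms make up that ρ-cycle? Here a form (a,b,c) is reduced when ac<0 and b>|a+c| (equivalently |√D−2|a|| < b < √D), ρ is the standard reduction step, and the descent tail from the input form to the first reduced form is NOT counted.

D = 6384, ⌊√D⌋ = 79
descent: ρ → (35,28,-40)  [lands on river]
river: ρ → (-40,52,23)
river: ρ → (23,40,-52)
river: ρ → (-52,64,11)
river: ρ → (11,68,-40)
river: ρ → (-40,12,39)
river: ρ → (39,66,-13)
river: ρ → (-13,64,44)
river: ρ → (44,24,-33)
river: ρ → (-33,42,35)
ρ-cycle length = 10 (tail of 1 descent step not counted)

10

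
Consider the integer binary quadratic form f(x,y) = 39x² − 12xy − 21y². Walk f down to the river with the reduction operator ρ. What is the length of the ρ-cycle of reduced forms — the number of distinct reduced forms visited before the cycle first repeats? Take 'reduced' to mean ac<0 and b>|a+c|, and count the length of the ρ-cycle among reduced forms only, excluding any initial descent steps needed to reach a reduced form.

D = 3420, ⌊√D⌋ = 58
descent: ρ → (-21,54,6)  [lands on river]
river: ρ → (6,54,-21)
river: ρ → (-21,30,30)
river: ρ → (30,30,-21)
ρ-cycle length = 4 (tail of 1 descent step not counted)

4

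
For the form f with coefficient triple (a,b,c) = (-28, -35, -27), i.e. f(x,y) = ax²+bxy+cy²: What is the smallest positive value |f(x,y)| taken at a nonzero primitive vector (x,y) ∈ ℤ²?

translate: b→-21 (≡35 mod 56), so (28,35,27)→(28,-21,20)
flip: (28,-21,20)→(20,21,28)
translate: b→-19 (≡21 mod 40), so (20,21,28)→(20,-19,27)
reduced (well bottom): (20,-19,27) with a≤c, −a<b≤a
well minimum |f| = |-20| = 20 (negative-definite)

20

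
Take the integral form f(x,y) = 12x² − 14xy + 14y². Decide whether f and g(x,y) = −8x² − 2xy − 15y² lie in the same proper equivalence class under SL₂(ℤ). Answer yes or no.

D₁ = -476, D₂ = -476
f: translate: b→10 (≡-14 mod 24), so (12,-14,14)→(12,10,12)
f: reduced (well bottom): (12,10,12) with a≤c, −a<b≤a
g is negative-definite; reduce −g:
−g: reduced (well bottom): (8,2,15) with a≤c, −a<b≤a
flip sign back: reduced form of g is (-8,-2,-15)
reduced forms (12, 10, 12) vs (-8, -2, -15) ⇒ inequivalent

no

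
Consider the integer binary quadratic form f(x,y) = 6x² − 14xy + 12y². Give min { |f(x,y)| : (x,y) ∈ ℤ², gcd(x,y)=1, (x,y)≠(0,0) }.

translate: b→-2 (≡-14 mod 12), so (6,-14,12)→(6,-2,4)
flip: (6,-2,4)→(4,2,6)
reduced (well bottom): (4,2,6) with a≤c, −a<b≤a
well minimum = a = 4

4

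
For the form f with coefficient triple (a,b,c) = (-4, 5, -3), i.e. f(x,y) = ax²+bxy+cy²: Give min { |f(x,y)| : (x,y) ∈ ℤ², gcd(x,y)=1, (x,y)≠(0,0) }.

translate: b→3 (≡-5 mod 8), so (4,-5,3)→(4,3,2)
flip: (4,3,2)→(2,-3,4)
translate: b→1 (≡-3 mod 4), so (2,-3,4)→(2,1,3)
reduced (well bottom): (2,1,3) with a≤c, −a<b≤a
well minimum |f| = |-2| = 2 (negative-definite)

2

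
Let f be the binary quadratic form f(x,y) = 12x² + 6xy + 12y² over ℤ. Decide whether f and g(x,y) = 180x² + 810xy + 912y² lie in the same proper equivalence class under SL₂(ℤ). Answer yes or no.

D₁ = -540, D₂ = -540
f: reduced (well bottom): (12,6,12) with a≤c, −a<b≤a
g: translate: b→90 (≡810 mod 360), so (180,810,912)→(180,90,12)
g: flip: (180,90,12)→(12,-90,180)
g: translate: b→6 (≡-90 mod 24), so (12,-90,180)→(12,6,12)
g: reduced (well bottom): (12,6,12) with a≤c, −a<b≤a
reduced forms (12, 6, 12) vs (12, 6, 12) ⇒ equivalent

yes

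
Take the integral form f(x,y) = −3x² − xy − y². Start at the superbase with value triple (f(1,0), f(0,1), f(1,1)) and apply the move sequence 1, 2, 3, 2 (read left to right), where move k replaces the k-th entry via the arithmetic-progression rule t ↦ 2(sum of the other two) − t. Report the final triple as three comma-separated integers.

start (-3,-1,-5) = (f(1,0),f(0,1),f(1,1))
replace slot 1: 2·((-1)+(-5)) − (-3) = -9 → (-9,-1,-5)
replace slot 2: 2·((-9)+(-5)) − (-1) = -27 → (-9,-27,-5)
replace slot 3: 2·((-9)+(-27)) − (-5) = -67 → (-9,-27,-67)
replace slot 2: 2·((-9)+(-67)) − (-27) = -125 → (-9,-125,-67)

-9,-125,-67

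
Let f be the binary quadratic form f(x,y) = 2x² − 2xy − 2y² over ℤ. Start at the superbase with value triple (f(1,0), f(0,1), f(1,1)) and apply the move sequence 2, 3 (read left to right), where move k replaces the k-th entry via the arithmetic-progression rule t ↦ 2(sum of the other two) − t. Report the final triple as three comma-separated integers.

start (2,-2,-2) = (f(1,0),f(0,1),f(1,1))
replace slot 2: 2·(2+(-2)) − (-2) = 2 → (2,2,-2)
replace slot 3: 2·(2+2) − (-2) = 10 → (2,2,10)

2,2,10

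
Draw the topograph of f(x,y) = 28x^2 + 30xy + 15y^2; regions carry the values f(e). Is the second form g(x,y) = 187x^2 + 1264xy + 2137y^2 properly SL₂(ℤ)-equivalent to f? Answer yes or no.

D₁ = -780, D₂ = -780
f: translate: b→-26 (≡30 mod 56), so (28,30,15)→(28,-26,13)
f: flip: (28,-26,13)→(13,26,28)
f: translate: b→0 (≡26 mod 26), so (13,26,28)→(13,0,15)
f: reduced (well bottom): (13,0,15) with a≤c, −a<b≤a
g: translate: b→142 (≡1264 mod 374), so (187,1264,2137)→(187,142,28)
g: flip: (187,142,28)→(28,-142,187)
g: translate: b→26 (≡-142 mod 56), so (28,-142,187)→(28,26,13)
g: flip: (28,26,13)→(13,-26,28)
g: translate: b→0 (≡-26 mod 26), so (13,-26,28)→(13,0,15)
g: reduced (well bottom): (13,0,15) with a≤c, −a<b≤a
reduced forms (13, 0, 15) vs (13, 0, 15) ⇒ equivalent

yes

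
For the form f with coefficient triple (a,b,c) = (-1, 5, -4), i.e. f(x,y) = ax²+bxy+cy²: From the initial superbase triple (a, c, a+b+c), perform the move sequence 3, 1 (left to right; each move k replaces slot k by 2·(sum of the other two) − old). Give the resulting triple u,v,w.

start (-1,-4,0) = (f(1,0),f(0,1),f(1,1))
replace slot 3: 2·((-1)+(-4)) − 0 = -10 → (-1,-4,-10)
replace slot 1: 2·((-4)+(-10)) − (-1) = -27 → (-27,-4,-10)

-27,-4,-10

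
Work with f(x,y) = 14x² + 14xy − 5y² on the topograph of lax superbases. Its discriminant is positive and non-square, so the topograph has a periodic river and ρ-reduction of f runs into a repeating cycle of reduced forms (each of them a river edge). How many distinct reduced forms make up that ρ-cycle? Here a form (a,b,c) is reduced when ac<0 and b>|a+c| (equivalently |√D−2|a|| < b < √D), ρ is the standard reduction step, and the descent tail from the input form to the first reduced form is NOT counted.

D = 476, ⌊√D⌋ = 21
river: ρ → (-5,16,11)
river: ρ → (11,6,-10)
river: ρ → (-10,14,7)
river: ρ → (7,14,-10)
river: ρ → (-10,6,11)
river: ρ → (11,16,-5)
river: ρ → (-5,14,14)
river: ρ → (14,14,-5)
ρ-cycle length = 8 (tail of 0 descent steps not counted)

8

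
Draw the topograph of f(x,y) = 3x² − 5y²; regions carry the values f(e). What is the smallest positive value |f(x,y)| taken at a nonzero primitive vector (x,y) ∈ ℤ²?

descent: ρ → (-5,0,3)
descent: ρ → (3,6,-2)  [lands on river]
river: ρ → (-2,6,3)
closes: descent 2, river 2
min |a| on river = 2

2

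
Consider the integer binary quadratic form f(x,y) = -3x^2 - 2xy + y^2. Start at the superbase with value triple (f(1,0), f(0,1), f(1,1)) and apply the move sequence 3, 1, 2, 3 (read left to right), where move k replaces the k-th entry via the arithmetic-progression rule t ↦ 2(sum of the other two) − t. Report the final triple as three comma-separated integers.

start (-3,1,-4) = (f(1,0),f(0,1),f(1,1))
replace slot 3: 2·((-3)+1) − (-4) = 0 → (-3,1,0)
replace slot 1: 2·(1+0) − (-3) = 5 → (5,1,0)
replace slot 2: 2·(5+0) − 1 = 9 → (5,9,0)
replace slot 3: 2·(5+9) − 0 = 28 → (5,9,28)

5,9,28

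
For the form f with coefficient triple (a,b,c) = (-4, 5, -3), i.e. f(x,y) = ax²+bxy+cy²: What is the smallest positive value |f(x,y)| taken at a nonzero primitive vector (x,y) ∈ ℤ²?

translate: b→3 (≡-5 mod 8), so (4,-5,3)→(4,3,2)
flip: (4,3,2)→(2,-3,4)
translate: b→1 (≡-3 mod 4), so (2,-3,4)→(2,1,3)
reduced (well bottom): (2,1,3) with a≤c, −a<b≤a
well minimum |f| = |-2| = 2 (negative-definite)

2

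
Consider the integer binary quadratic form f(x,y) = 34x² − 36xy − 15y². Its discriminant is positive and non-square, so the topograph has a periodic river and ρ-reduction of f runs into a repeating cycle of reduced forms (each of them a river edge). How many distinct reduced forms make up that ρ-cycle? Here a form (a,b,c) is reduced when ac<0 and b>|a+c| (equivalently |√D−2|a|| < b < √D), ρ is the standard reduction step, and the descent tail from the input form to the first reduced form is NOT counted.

D = 3336, ⌊√D⌋ = 57
descent: ρ → (-15,36,34)  [lands on river]
river: ρ → (34,32,-17)
river: ρ → (-17,36,30)
river: ρ → (30,24,-23)
river: ρ → (-23,22,31)
river: ρ → (31,40,-14)
river: ρ → (-14,44,25)
river: ρ → (25,56,-2)
river: ρ → (-2,56,25)
river: ρ → (25,44,-14)
river: ρ → (-14,40,31)
river: ρ → (31,22,-23)
river: ρ → (-23,24,30)
river: ρ → (30,36,-17)
river: ρ → (-17,32,34)
river: ρ → (34,36,-15)
river: ρ → (-15,54,7)
river: ρ → (7,44,-50)
river: ρ → (-50,56,1)
river: ρ → (1,56,-50)
river: ρ → (-50,44,7)
river: ρ → (7,54,-15)
ρ-cycle length = 22 (tail of 1 descent step not counted)

22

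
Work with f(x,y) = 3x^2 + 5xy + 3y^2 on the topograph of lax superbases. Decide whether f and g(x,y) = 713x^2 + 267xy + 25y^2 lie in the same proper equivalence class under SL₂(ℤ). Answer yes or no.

D₁ = -11, D₂ = -11
f: translate: b→-1 (≡5 mod 6), so (3,5,3)→(3,-1,1)
f: flip: (3,-1,1)→(1,1,3)
f: reduced (well bottom): (1,1,3) with a≤c, −a<b≤a
g: flip: (713,267,25)→(25,-267,713)
g: translate: b→-17 (≡-267 mod 50), so (25,-267,713)→(25,-17,3)
g: flip: (25,-17,3)→(3,17,25)
g: translate: b→-1 (≡17 mod 6), so (3,17,25)→(3,-1,1)
g: flip: (3,-1,1)→(1,1,3)
g: reduced (well bottom): (1,1,3) with a≤c, −a<b≤a
reduced forms (1, 1, 3) vs (1, 1, 3) ⇒ equivalent

yes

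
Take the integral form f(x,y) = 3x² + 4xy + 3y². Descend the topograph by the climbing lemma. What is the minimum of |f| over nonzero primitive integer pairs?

translate: b→-2 (≡4 mod 6), so (3,4,3)→(3,-2,2)
flip: (3,-2,2)→(2,2,3)
reduced (well bottom): (2,2,3) with a≤c, −a<b≤a
well minimum = a = 2

2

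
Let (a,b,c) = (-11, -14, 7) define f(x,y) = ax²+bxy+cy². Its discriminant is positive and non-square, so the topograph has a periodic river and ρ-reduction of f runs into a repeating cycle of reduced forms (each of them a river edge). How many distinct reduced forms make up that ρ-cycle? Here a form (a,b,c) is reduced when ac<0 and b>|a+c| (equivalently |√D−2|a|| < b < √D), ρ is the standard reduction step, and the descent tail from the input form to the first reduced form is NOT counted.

D = 504, ⌊√D⌋ = 22
descent: ρ → (7,14,-11)  [lands on river]
river: ρ → (-11,8,10)
river: ρ → (10,12,-9)
river: ρ → (-9,6,13)
river: ρ → (13,20,-2)
river: ρ → (-2,20,13)
river: ρ → (13,6,-9)
river: ρ → (-9,12,10)
river: ρ → (10,8,-11)
river: ρ → (-11,14,7)
ρ-cycle length = 10 (tail of 1 descent step not counted)

10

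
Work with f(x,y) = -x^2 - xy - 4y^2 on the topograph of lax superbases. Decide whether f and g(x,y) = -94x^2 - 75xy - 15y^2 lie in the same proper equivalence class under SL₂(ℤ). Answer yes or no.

D₁ = -15, D₂ = -15
f is negative-definite; reduce −f:
−f: reduced (well bottom): (1,1,4) with a≤c, −a<b≤a
flip sign back: reduced form of f is (-1,-1,-4)
g is negative-definite; reduce −g:
−g: flip: (94,75,15)→(15,-75,94)
−g: translate: b→15 (≡-75 mod 30), so (15,-75,94)→(15,15,4)
−g: flip: (15,15,4)→(4,-15,15)
−g: translate: b→1 (≡-15 mod 8), so (4,-15,15)→(4,1,1)
−g: flip: (4,1,1)→(1,-1,4)
−g: translate: b→1 (≡-1 mod 2), so (1,-1,4)→(1,1,4)
−g: reduced (well bottom): (1,1,4) with a≤c, −a<b≤a
flip sign back: reduced form of g is (-1,-1,-4)
reduced forms (-1, -1, -4) vs (-1, -1, -4) ⇒ equivalent

yes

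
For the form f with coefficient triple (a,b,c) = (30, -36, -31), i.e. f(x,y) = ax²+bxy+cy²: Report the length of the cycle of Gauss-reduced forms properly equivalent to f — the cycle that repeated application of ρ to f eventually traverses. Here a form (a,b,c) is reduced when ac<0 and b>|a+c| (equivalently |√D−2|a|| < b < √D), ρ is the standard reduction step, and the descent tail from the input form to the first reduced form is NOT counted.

D = 5016, ⌊√D⌋ = 70
descent: ρ → (-31,36,30)  [lands on river]
river: ρ → (30,24,-37)
river: ρ → (-37,50,17)
river: ρ → (17,52,-34)
river: ρ → (-34,16,35)
river: ρ → (35,54,-15)
river: ρ → (-15,66,11)
river: ρ → (11,66,-15)
river: ρ → (-15,54,35)
river: ρ → (35,16,-34)
river: ρ → (-34,52,17)
river: ρ → (17,50,-37)
river: ρ → (-37,24,30)
river: ρ → (30,36,-31)
river: ρ → (-31,26,35)
river: ρ → (35,44,-22)
river: ρ → (-22,44,35)
river: ρ → (35,26,-31)
ρ-cycle length = 18 (tail of 1 descent step not counted)

18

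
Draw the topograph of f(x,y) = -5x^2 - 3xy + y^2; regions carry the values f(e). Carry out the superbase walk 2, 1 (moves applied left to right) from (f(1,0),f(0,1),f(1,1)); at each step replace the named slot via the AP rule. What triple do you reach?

start (-5,1,-7) = (f(1,0),f(0,1),f(1,1))
replace slot 2: 2·((-5)+(-7)) − 1 = -25 → (-5,-25,-7)
replace slot 1: 2·((-25)+(-7)) − (-5) = -59 → (-59,-25,-7)

-59,-25,-7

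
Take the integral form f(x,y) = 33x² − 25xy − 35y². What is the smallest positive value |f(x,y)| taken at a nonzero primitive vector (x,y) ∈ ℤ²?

descent: ρ → (-35,25,33)  [lands on river]
river: ρ → (33,41,-27)
river: ρ → (-27,67,7)
river: ρ → (7,59,-63)
river: ρ → (-63,67,3)
river: ρ → (3,71,-17)
river: ρ → (-17,65,15)
river: ρ → (15,55,-37)
river: ρ → (-37,19,33)
river: ρ → (33,47,-23)
river: ρ → (-23,45,35)
river: ρ → (35,25,-33)
river: ρ → (-33,41,27)
river: ρ → (27,67,-7)
river: ρ → (-7,59,63)
river: ρ → (63,67,-3)
river: ρ → (-3,71,17)
river: ρ → (17,65,-15)
river: ρ → (-15,55,37)
river: ρ → (37,19,-33)
river: ρ → (-33,47,23)
river: ρ → (23,45,-35)
closes: descent 1, river 22
min |a| on river = 3

3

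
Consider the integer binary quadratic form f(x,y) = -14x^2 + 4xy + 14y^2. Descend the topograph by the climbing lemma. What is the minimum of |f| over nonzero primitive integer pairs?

river: ρ → (14,24,-4)
river: ρ → (-4,24,14)
river: ρ → (14,4,-14)
river: ρ → (-14,24,4)
river: ρ → (4,24,-14)
river: ρ → (-14,4,14)
closes: descent 0, river 6
min |a| on river = 4

4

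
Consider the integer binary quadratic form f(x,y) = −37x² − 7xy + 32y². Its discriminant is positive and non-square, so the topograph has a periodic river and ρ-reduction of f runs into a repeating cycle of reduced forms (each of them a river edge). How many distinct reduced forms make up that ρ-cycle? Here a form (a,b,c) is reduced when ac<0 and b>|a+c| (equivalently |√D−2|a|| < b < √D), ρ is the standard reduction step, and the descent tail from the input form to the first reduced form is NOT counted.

D = 4785, ⌊√D⌋ = 69
descent: ρ → (32,7,-37)  [lands on river]
river: ρ → (-37,67,2)
river: ρ → (2,69,-3)
river: ρ → (-3,69,2)
river: ρ → (2,67,-37)
river: ρ → (-37,7,32)
river: ρ → (32,57,-12)
river: ρ → (-12,63,17)
river: ρ → (17,39,-48)
river: ρ → (-48,57,8)
river: ρ → (8,55,-55)
river: ρ → (-55,55,8)
river: ρ → (8,57,-48)
river: ρ → (-48,39,17)
river: ρ → (17,63,-12)
river: ρ → (-12,57,32)
ρ-cycle length = 16 (tail of 1 descent step not counted)

16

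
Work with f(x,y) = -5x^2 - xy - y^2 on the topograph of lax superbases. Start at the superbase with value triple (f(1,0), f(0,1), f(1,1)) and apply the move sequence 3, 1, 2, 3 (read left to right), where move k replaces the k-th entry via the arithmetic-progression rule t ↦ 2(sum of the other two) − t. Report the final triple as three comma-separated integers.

start (-5,-1,-7) = (f(1,0),f(0,1),f(1,1))
replace slot 3: 2·((-5)+(-1)) − (-7) = -5 → (-5,-1,-5)
replace slot 1: 2·((-1)+(-5)) − (-5) = -7 → (-7,-1,-5)
replace slot 2: 2·((-7)+(-5)) − (-1) = -23 → (-7,-23,-5)
replace slot 3: 2·((-7)+(-23)) − (-5) = -55 → (-7,-23,-55)

-7,-23,-55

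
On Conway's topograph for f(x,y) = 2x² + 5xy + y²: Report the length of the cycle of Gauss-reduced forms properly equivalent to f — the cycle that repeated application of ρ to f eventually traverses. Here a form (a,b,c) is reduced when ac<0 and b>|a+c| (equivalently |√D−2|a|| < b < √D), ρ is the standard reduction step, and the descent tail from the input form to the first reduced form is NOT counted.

D = 17, ⌊√D⌋ = 4
descent: ρ → (1,3,-2)  [lands on river]
river: ρ → (-2,1,2)
river: ρ → (2,3,-1)
river: ρ → (-1,3,2)
river: ρ → (2,1,-2)
river: ρ → (-2,3,1)
ρ-cycle length = 6 (tail of 1 descent step not counted)

6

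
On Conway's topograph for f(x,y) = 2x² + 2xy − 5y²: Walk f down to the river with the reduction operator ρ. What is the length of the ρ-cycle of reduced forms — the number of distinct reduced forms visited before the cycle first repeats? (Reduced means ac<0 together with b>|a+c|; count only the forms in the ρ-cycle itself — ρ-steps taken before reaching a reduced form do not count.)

D = 44, ⌊√D⌋ = 6
descent: ρ → (-5,-2,2)
descent: ρ → (2,6,-1)  [lands on river]
river: ρ → (-1,6,2)
ρ-cycle length = 2 (tail of 2 descent steps not counted)

2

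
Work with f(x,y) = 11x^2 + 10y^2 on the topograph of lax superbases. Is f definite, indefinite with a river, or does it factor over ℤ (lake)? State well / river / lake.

D = b²−4ac = 0² − 4·11·10 = -440
D < 0 ⇒ definite ⇒ every region one sign ⇒ single well

well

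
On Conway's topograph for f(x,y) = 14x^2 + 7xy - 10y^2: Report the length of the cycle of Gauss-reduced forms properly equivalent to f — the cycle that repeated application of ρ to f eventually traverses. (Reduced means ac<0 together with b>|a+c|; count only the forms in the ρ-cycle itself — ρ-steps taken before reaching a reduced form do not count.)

D = 609, ⌊√D⌋ = 24
river: ρ → (-10,13,11)
river: ρ → (11,9,-12)
river: ρ → (-12,15,8)
river: ρ → (8,17,-10)
river: ρ → (-10,23,2)
river: ρ → (2,21,-21)
river: ρ → (-21,21,2)
river: ρ → (2,23,-10)
river: ρ → (-10,17,8)
river: ρ → (8,15,-12)
river: ρ → (-12,9,11)
river: ρ → (11,13,-10)
river: ρ → (-10,7,14)
river: ρ → (14,21,-3)
river: ρ → (-3,21,14)
river: ρ → (14,7,-10)
ρ-cycle length = 16 (tail of 0 descent steps not counted)

16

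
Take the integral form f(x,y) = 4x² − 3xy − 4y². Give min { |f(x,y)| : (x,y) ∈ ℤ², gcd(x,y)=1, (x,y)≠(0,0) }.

descent: ρ → (-4,3,4)  [lands on river]
river: ρ → (4,5,-3)
river: ρ → (-3,7,2)
river: ρ → (2,5,-6)
river: ρ → (-6,7,1)
river: ρ → (1,7,-6)
river: ρ → (-6,5,2)
river: ρ → (2,7,-3)
river: ρ → (-3,5,4)
river: ρ → (4,3,-4)
river: ρ → (-4,5,3)
river: ρ → (3,7,-2)
river: ρ → (-2,5,6)
river: ρ → (6,7,-1)
river: ρ → (-1,7,6)
river: ρ → (6,5,-2)
river: ρ → (-2,7,3)
river: ρ → (3,5,-4)
closes: descent 1, river 18
min |a| on river = 1

1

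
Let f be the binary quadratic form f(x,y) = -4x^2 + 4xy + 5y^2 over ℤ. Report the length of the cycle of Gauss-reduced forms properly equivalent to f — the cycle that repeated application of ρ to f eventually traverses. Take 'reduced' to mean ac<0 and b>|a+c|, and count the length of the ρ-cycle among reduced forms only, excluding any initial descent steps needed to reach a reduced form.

D = 96, ⌊√D⌋ = 9
river: ρ → (5,6,-3)
river: ρ → (-3,6,5)
river: ρ → (5,4,-4)
river: ρ → (-4,4,5)
ρ-cycle length = 4 (tail of 0 descent steps not counted)

4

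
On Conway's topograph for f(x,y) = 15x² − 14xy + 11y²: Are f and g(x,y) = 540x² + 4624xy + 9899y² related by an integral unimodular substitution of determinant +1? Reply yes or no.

D₁ = -464, D₂ = -464
f: flip: (15,-14,11)→(11,14,15)
f: translate: b→-8 (≡14 mod 22), so (11,14,15)→(11,-8,12)
f: reduced (well bottom): (11,-8,12) with a≤c, −a<b≤a
g: translate: b→304 (≡4624 mod 1080), so (540,4624,9899)→(540,304,43)
g: flip: (540,304,43)→(43,-304,540)
g: translate: b→40 (≡-304 mod 86), so (43,-304,540)→(43,40,12)
g: flip: (43,40,12)→(12,-40,43)
g: translate: b→8 (≡-40 mod 24), so (12,-40,43)→(12,8,11)
g: flip: (12,8,11)→(11,-8,12)
g: reduced (well bottom): (11,-8,12) with a≤c, −a<b≤a
reduced forms (11, -8, 12) vs (11, -8, 12) ⇒ equivalent

yes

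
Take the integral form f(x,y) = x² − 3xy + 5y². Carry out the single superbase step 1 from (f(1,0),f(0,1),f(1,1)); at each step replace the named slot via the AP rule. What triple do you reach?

start (1,5,3) = (f(1,0),f(0,1),f(1,1))
replace slot 1: 2·(5+3) − 1 = 15 → (15,5,3)

15,5,3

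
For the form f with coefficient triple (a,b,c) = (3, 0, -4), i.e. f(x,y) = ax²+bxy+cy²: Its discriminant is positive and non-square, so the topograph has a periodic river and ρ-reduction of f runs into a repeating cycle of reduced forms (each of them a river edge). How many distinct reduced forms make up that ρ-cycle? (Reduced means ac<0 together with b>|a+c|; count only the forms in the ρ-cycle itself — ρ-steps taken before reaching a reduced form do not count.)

D = 48, ⌊√D⌋ = 6
descent: ρ → (-4,0,3)
descent: ρ → (3,6,-1)  [lands on river]
river: ρ → (-1,6,3)
ρ-cycle length = 2 (tail of 2 descent steps not counted)

2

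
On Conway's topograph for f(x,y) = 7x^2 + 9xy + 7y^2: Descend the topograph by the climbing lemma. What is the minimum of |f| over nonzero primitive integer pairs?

translate: b→-5 (≡9 mod 14), so (7,9,7)→(7,-5,5)
flip: (7,-5,5)→(5,5,7)
reduced (well bottom): (5,5,7) with a≤c, −a<b≤a
well minimum = a = 5

5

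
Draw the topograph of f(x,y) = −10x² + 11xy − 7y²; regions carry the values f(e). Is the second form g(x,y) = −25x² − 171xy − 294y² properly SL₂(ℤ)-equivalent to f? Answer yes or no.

D₁ = -159, D₂ = -159
f is negative-definite; reduce −f:
−f: translate: b→9 (≡-11 mod 20), so (10,-11,7)→(10,9,6)
−f: flip: (10,9,6)→(6,-9,10)
−f: translate: b→3 (≡-9 mod 12), so (6,-9,10)→(6,3,7)
−f: reduced (well bottom): (6,3,7) with a≤c, −a<b≤a
flip sign back: reduced form of f is (-6,-3,-7)
g is negative-definite; reduce −g:
−g: translate: b→21 (≡171 mod 50), so (25,171,294)→(25,21,6)
−g: flip: (25,21,6)→(6,-21,25)
−g: translate: b→3 (≡-21 mod 12), so (6,-21,25)→(6,3,7)
−g: reduced (well bottom): (6,3,7) with a≤c, −a<b≤a
flip sign back: reduced form of g is (-6,-3,-7)
reduced forms (-6, -3, -7) vs (-6, -3, -7) ⇒ equivalent

yes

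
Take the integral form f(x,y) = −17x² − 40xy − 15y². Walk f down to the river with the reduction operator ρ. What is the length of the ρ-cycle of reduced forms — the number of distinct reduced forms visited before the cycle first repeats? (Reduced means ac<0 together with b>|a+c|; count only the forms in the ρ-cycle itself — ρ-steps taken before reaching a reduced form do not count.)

D = 580, ⌊√D⌋ = 24
descent: ρ → (-15,10,8)  [lands on river]
river: ρ → (8,22,-3)
river: ρ → (-3,20,15)
river: ρ → (15,10,-8)
river: ρ → (-8,22,3)
river: ρ → (3,20,-15)
ρ-cycle length = 6 (tail of 1 descent step not counted)

6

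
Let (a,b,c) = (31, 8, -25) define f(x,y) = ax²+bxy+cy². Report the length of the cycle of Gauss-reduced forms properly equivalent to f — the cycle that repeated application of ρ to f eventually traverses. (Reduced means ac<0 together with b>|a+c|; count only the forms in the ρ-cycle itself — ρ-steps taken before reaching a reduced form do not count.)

D = 3164, ⌊√D⌋ = 56
river: ρ → (-25,42,14)
river: ρ → (14,42,-25)
river: ρ → (-25,8,31)
river: ρ → (31,54,-2)
river: ρ → (-2,54,31)
river: ρ → (31,8,-25)
ρ-cycle length = 6 (tail of 0 descent steps not counted)

6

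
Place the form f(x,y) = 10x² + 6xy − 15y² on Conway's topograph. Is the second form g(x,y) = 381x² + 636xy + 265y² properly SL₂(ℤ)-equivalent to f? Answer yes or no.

D₁ = 636, D₂ = 636
river cycle of f (length 10): (-15, 24, 1), (1, 24, -15), (-15, 6, 10), (10, 14, -11), (-11, 8, 13), (13, 18, -6), (-6, 18, 13), (13, 8, -11), (-11, 14, 10), (10, 6, -15)
river cycle of g (length 10): (10, 6, -15), (-15, 24, 1), (1, 24, -15), (-15, 6, 10), (10, 14, -11), (-11, 8, 13), (13, 18, -6), (-6, 18, 13), (13, 8, -11), (-11, 14, 10)
cycles coincide ⇒ equivalent

yes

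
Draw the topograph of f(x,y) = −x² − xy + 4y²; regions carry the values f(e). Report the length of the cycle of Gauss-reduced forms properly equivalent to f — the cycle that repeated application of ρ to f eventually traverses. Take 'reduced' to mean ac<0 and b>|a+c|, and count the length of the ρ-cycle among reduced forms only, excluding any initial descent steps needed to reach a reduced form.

D = 17, ⌊√D⌋ = 4
descent: ρ → (4,1,-1)
descent: ρ → (-1,3,2)  [lands on river]
river: ρ → (2,1,-2)
river: ρ → (-2,3,1)
river: ρ → (1,3,-2)
river: ρ → (-2,1,2)
river: ρ → (2,3,-1)
ρ-cycle length = 6 (tail of 2 descent steps not counted)

6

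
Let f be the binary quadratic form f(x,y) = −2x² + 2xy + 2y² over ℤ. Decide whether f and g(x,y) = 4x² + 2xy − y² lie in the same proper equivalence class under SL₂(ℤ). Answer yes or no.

D₁ = 20, D₂ = 20
river cycle of f (length 2): (2, 2, -2), (-2, 2, 2)
river cycle of g (length 2): (-1, 4, 1), (1, 4, -1)
cycles differ ⇒ inequivalent

no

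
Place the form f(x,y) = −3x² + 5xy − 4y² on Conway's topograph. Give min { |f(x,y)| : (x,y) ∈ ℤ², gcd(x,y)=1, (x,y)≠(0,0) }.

translate: b→1 (≡-5 mod 6), so (3,-5,4)→(3,1,2)
flip: (3,1,2)→(2,-1,3)
reduced (well bottom): (2,-1,3) with a≤c, −a<b≤a
well minimum |f| = |-2| = 2 (negative-definite)

2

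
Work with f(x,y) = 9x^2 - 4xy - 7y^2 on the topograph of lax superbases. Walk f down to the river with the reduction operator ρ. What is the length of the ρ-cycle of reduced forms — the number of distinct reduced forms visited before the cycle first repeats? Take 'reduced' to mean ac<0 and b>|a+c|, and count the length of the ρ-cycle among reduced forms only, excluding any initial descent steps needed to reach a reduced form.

D = 268, ⌊√D⌋ = 16
descent: ρ → (-7,4,9)  [lands on river]
river: ρ → (9,14,-2)
river: ρ → (-2,14,9)
river: ρ → (9,4,-7)
river: ρ → (-7,10,6)
river: ρ → (6,14,-3)
river: ρ → (-3,16,1)
river: ρ → (1,16,-3)
river: ρ → (-3,14,6)
river: ρ → (6,10,-7)
ρ-cycle length = 10 (tail of 1 descent step not counted)

10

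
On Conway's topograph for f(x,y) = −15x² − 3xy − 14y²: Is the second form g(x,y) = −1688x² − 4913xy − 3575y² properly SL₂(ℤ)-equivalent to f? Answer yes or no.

D₁ = -831, D₂ = -831
f is negative-definite; reduce −f:
−f: flip: (15,3,14)→(14,-3,15)
−f: reduced (well bottom): (14,-3,15) with a≤c, −a<b≤a
flip sign back: reduced form of f is (-14,3,-15)
g is negative-definite; reduce −g:
−g: translate: b→1537 (≡4913 mod 3376), so (1688,4913,3575)→(1688,1537,350)
−g: flip: (1688,1537,350)→(350,-1537,1688)
−g: translate: b→-137 (≡-1537 mod 700), so (350,-1537,1688)→(350,-137,14)
−g: flip: (350,-137,14)→(14,137,350)
−g: translate: b→-3 (≡137 mod 28), so (14,137,350)→(14,-3,15)
−g: reduced (well bottom): (14,-3,15) with a≤c, −a<b≤a
flip sign back: reduced form of g is (-14,3,-15)
reduced forms (-14, 3, -15) vs (-14, 3, -15) ⇒ equivalent

yes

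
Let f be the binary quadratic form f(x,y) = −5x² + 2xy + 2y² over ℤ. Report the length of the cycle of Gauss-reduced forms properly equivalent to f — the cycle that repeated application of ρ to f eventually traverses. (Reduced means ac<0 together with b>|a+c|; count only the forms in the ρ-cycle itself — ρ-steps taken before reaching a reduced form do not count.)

D = 44, ⌊√D⌋ = 6
descent: ρ → (2,6,-1)  [lands on river]
river: ρ → (-1,6,2)
ρ-cycle length = 2 (tail of 1 descent step not counted)

2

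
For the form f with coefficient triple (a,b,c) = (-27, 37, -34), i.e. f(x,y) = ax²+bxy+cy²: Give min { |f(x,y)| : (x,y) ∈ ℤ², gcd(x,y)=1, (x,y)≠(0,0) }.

translate: b→17 (≡-37 mod 54), so (27,-37,34)→(27,17,24)
flip: (27,17,24)→(24,-17,27)
reduced (well bottom): (24,-17,27) with a≤c, −a<b≤a
well minimum |f| = |-24| = 24 (negative-definite)

24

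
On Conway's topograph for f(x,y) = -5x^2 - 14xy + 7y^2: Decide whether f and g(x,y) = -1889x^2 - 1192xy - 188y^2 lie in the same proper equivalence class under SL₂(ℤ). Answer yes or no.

D₁ = 336, D₂ = 336
river cycle of f (length 4): (7, 14, -5), (-5, 16, 4), (4, 16, -5), (-5, 14, 7)
river cycle of g (length 4): (-5, 16, 4), (4, 16, -5), (-5, 14, 7), (7, 14, -5)
cycles coincide ⇒ equivalent

yes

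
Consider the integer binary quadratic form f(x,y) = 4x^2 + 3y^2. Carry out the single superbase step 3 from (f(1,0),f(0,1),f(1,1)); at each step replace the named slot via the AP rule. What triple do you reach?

start (4,3,7) = (f(1,0),f(0,1),f(1,1))
replace slot 3: 2·(4+3) − 7 = 7 → (4,3,7)

4,3,7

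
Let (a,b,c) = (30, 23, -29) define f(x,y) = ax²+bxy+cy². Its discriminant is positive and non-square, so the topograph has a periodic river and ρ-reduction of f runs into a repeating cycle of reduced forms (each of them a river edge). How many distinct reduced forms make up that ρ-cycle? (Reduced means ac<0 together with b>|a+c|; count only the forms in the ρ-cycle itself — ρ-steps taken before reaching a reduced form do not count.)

D = 4009, ⌊√D⌋ = 63
river: ρ → (-29,35,24)
river: ρ → (24,61,-3)
river: ρ → (-3,59,44)
river: ρ → (44,29,-18)
river: ρ → (-18,43,30)
river: ρ → (30,17,-31)
river: ρ → (-31,45,16)
river: ρ → (16,51,-22)
river: ρ → (-22,37,30)
river: ρ → (30,23,-29)
ρ-cycle length = 10 (tail of 0 descent steps not counted)

10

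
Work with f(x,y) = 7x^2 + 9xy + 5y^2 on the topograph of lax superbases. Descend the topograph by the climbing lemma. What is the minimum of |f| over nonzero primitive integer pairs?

translate: b→-5 (≡9 mod 14), so (7,9,5)→(7,-5,3)
flip: (7,-5,3)→(3,5,7)
translate: b→-1 (≡5 mod 6), so (3,5,7)→(3,-1,5)
reduced (well bottom): (3,-1,5) with a≤c, −a<b≤a
well minimum = a = 3

3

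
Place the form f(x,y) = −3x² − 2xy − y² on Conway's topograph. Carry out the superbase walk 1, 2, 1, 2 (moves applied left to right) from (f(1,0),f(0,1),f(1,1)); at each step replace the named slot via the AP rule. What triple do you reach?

start (-3,-1,-6) = (f(1,0),f(0,1),f(1,1))
replace slot 1: 2·((-1)+(-6)) − (-3) = -11 → (-11,-1,-6)
replace slot 2: 2·((-11)+(-6)) − (-1) = -33 → (-11,-33,-6)
replace slot 1: 2·((-33)+(-6)) − (-11) = -67 → (-67,-33,-6)
replace slot 2: 2·((-67)+(-6)) − (-33) = -113 → (-67,-113,-6)

-67,-113,-6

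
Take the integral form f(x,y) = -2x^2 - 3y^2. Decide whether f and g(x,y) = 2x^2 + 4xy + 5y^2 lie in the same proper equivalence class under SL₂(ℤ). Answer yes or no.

D₁ = -24, D₂ = -24
f is negative-definite; reduce −f:
−f: reduced (well bottom): (2,0,3) with a≤c, −a<b≤a
flip sign back: reduced form of f is (-2,0,-3)
g: translate: b→0 (≡4 mod 4), so (2,4,5)→(2,0,3)
g: reduced (well bottom): (2,0,3) with a≤c, −a<b≤a
reduced forms (-2, 0, -3) vs (2, 0, 3) ⇒ inequivalent

no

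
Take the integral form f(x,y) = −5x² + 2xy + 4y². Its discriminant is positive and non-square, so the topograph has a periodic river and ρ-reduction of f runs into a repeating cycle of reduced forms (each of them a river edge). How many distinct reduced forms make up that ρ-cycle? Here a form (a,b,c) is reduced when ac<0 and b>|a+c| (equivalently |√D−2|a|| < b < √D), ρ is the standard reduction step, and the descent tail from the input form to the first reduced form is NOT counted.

D = 84, ⌊√D⌋ = 9
river: ρ → (4,6,-3)
river: ρ → (-3,6,4)
river: ρ → (4,2,-5)
river: ρ → (-5,8,1)
river: ρ → (1,8,-5)
river: ρ → (-5,2,4)
ρ-cycle length = 6 (tail of 0 descent steps not counted)

6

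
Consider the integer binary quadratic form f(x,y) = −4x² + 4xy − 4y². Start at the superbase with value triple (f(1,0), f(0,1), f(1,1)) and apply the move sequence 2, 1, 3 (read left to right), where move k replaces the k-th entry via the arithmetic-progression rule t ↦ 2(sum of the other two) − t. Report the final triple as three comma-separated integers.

start (-4,-4,-4) = (f(1,0),f(0,1),f(1,1))
replace slot 2: 2·((-4)+(-4)) − (-4) = -12 → (-4,-12,-4)
replace slot 1: 2·((-12)+(-4)) − (-4) = -28 → (-28,-12,-4)
replace slot 3: 2·((-28)+(-12)) − (-4) = -76 → (-28,-12,-76)

-28,-12,-76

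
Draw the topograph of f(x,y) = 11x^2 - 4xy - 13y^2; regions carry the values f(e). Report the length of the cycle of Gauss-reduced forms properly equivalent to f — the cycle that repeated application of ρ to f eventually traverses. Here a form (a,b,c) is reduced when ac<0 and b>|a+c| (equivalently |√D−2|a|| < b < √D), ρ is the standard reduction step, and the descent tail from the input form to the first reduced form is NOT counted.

D = 588, ⌊√D⌋ = 24
descent: ρ → (-13,4,11)  [lands on river]
river: ρ → (11,18,-6)
river: ρ → (-6,18,11)
river: ρ → (11,4,-13)
river: ρ → (-13,22,2)
river: ρ → (2,22,-13)
ρ-cycle length = 6 (tail of 1 descent step not counted)

6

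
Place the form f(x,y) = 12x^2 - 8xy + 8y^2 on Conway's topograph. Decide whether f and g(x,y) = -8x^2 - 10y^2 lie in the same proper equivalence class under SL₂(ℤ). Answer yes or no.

D₁ = -320, D₂ = -320
f: flip: (12,-8,8)→(8,8,12)
f: reduced (well bottom): (8,8,12) with a≤c, −a<b≤a
g is negative-definite; reduce −g:
−g: reduced (well bottom): (8,0,10) with a≤c, −a<b≤a
flip sign back: reduced form of g is (-8,0,-10)
reduced forms (8, 8, 12) vs (-8, 0, -10) ⇒ inequivalent

no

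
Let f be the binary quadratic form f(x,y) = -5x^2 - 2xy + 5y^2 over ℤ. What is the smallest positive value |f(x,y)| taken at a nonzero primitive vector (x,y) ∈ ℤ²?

descent: ρ → (5,2,-5)  [lands on river]
river: ρ → (-5,8,2)
river: ρ → (2,8,-5)
river: ρ → (-5,2,5)
river: ρ → (5,8,-2)
river: ρ → (-2,8,5)
closes: descent 1, river 6
min |a| on river = 2

2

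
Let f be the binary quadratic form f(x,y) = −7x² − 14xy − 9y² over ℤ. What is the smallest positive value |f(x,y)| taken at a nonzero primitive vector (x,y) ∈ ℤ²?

translate: b→0 (≡14 mod 14), so (7,14,9)→(7,0,2)
flip: (7,0,2)→(2,0,7)
reduced (well bottom): (2,0,7) with a≤c, −a<b≤a
well minimum |f| = |-2| = 2 (negative-definite)

2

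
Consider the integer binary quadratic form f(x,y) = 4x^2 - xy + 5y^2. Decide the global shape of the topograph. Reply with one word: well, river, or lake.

D = b²−4ac = (-1)² − 4·4·5 = -79
D < 0 ⇒ definite ⇒ every region one sign ⇒ single well

well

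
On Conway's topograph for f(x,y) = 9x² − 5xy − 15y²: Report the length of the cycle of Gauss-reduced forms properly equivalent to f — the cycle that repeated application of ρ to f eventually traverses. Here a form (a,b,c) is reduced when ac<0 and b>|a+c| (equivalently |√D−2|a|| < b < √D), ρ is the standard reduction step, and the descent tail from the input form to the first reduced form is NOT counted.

D = 565, ⌊√D⌋ = 23
descent: ρ → (-15,5,9)
descent: ρ → (9,13,-11)  [lands on river]
river: ρ → (-11,9,11)
river: ρ → (11,13,-9)
river: ρ → (-9,23,1)
river: ρ → (1,23,-9)
river: ρ → (-9,13,11)
river: ρ → (11,9,-11)
river: ρ → (-11,13,9)
river: ρ → (9,23,-1)
river: ρ → (-1,23,9)
ρ-cycle length = 10 (tail of 2 descent steps not counted)

10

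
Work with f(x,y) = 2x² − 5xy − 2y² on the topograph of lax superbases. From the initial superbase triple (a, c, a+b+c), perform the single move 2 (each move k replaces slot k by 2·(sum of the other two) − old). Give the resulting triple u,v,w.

start (2,-2,-5) = (f(1,0),f(0,1),f(1,1))
replace slot 2: 2·(2+(-5)) − (-2) = -4 → (2,-4,-5)

2,-4,-5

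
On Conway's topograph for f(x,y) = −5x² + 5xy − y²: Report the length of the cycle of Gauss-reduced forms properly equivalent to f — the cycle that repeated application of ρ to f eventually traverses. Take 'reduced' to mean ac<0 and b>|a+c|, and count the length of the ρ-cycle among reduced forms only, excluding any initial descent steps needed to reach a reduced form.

D = 5, ⌊√D⌋ = 2
descent: ρ → (-1,1,1)  [lands on river]
river: ρ → (1,1,-1)
ρ-cycle length = 2 (tail of 1 descent step not counted)

2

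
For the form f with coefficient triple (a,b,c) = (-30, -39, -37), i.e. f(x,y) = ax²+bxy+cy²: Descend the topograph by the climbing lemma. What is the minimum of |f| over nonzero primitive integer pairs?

translate: b→-21 (≡39 mod 60), so (30,39,37)→(30,-21,28)
flip: (30,-21,28)→(28,21,30)
reduced (well bottom): (28,21,30) with a≤c, −a<b≤a
well minimum |f| = |-28| = 28 (negative-definite)

28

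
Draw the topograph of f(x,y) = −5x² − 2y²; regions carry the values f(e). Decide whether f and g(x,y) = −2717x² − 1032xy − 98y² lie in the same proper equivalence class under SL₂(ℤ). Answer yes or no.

D₁ = -40, D₂ = -40
f is negative-definite; reduce −f:
−f: flip: (5,0,2)→(2,0,5)
−f: reduced (well bottom): (2,0,5) with a≤c, −a<b≤a
flip sign back: reduced form of f is (-2,0,-5)
g is negative-definite; reduce −g:
−g: flip: (2717,1032,98)→(98,-1032,2717)
−g: translate: b→-52 (≡-1032 mod 196), so (98,-1032,2717)→(98,-52,7)
−g: flip: (98,-52,7)→(7,52,98)
−g: translate: b→-4 (≡52 mod 14), so (7,52,98)→(7,-4,2)
−g: flip: (7,-4,2)→(2,4,7)
−g: translate: b→0 (≡4 mod 4), so (2,4,7)→(2,0,5)
−g: reduced (well bottom): (2,0,5) with a≤c, −a<b≤a
flip sign back: reduced form of g is (-2,0,-5)
reduced forms (-2, 0, -5) vs (-2, 0, -5) ⇒ equivalent

yes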